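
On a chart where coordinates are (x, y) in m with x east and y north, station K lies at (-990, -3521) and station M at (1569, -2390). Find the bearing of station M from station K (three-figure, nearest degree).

066°

Δeast = 1569 − -990 = 2559.00; Δnorth = -2390 − -3521 = 1131.00.
Bearing = atan2(Δeast, Δnorth) mod 360° = 66.16° ≈ 066°.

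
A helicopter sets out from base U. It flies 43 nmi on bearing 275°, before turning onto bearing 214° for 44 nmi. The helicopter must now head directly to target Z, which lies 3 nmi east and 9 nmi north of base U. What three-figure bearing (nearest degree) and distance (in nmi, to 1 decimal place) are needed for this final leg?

059°, 81.9 nmi

Leg 1 (275°, 43 nmi): east 43 sin 275° = -42.84, north 43 cos 275° = 3.75
Leg 2 (214°, 44 nmi): east 44 sin 214° = -24.60, north 44 cos 214° = -36.48
Current position: (-67.44, -32.73). Target: (3, 9). Remaining: Δeast = 70.44, Δnorth = 41.73.
Bearing = atan2(70.44, 41.73) mod 360° = 59.36°; distance = √((70.44)² + (41.73)²) = 81.874 nmi.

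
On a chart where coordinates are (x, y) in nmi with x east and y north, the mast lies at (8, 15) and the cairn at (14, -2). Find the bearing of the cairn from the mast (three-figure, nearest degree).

Δeast = 14 − 8 = 6.00; Δnorth = -2 − 15 = -17.00.
Bearing = atan2(Δeast, Δnorth) mod 360° = 160.56° ≈ 161°.

161°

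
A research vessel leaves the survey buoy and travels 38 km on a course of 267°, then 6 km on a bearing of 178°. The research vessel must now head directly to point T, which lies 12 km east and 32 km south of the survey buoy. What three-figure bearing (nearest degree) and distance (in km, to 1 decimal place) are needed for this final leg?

116°, 55.2 km

Leg 1 (267°, 38 km): east 38 sin 267° = -37.95, north 38 cos 267° = -1.99
Leg 2 (178°, 6 km): east 6 sin 178° = 0.21, north 6 cos 178° = -6.00
Current position: (-37.74, -7.99). Target: (12, -32). Remaining: Δeast = 49.74, Δnorth = -24.01.
Bearing = atan2(49.74, -24.01) mod 360° = 115.77°; distance = √((49.74)² + (-24.01)²) = 55.233 km.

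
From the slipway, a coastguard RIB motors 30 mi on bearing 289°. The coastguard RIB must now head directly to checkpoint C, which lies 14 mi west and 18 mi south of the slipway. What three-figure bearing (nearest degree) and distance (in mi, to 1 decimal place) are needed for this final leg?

153°, 31.3 mi

Leg 1 (289°, 30 mi): east 30 sin 289° = -28.37, north 30 cos 289° = 9.77
Current position: (-28.37, 9.77). Target: (-14, -18). Remaining: Δeast = 14.37, Δnorth = -27.77.
Bearing = atan2(14.37, -27.77) mod 360° = 152.64°; distance = √((14.37)² + (-27.77)²) = 31.263 mi.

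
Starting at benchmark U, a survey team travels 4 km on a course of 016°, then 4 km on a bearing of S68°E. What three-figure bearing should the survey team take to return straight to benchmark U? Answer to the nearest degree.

244°

Leg 1 (016°, 4 km): east 4 sin 16° = 1.10, north 4 cos 16° = 3.85
Leg 2 (S68°E, 4 km): east 4 sin 112° = 3.71, north 4 cos 112° = -1.50
Net displacement: 4.81 east, 2.35 north. Direction back to start is (-4.81, -2.35): bearing = atan2(-4.81, -2.35) mod 360° = 244.00° ≈ 244°.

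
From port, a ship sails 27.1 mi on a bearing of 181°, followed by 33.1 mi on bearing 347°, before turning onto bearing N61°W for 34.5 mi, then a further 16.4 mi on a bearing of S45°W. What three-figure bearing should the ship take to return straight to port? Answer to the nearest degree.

102°

Leg 1 (181°, 27.1 mi): east 27.1 sin 181° = -0.47, north 27.1 cos 181° = -27.10
Leg 2 (347°, 33.1 mi): east 33.1 sin 347° = -7.45, north 33.1 cos 347° = 32.25
Leg 3 (N61°W, 34.5 mi): east 34.5 sin 299° = -30.17, north 34.5 cos 299° = 16.73
Leg 4 (S45°W, 16.4 mi): east 16.4 sin 225° = -11.60, north 16.4 cos 225° = -11.60
Net displacement: -49.69 east, 10.29 north. Direction back to start is (49.69, -10.29): bearing = atan2(49.69, -10.29) mod 360° = 101.69° ≈ 102°.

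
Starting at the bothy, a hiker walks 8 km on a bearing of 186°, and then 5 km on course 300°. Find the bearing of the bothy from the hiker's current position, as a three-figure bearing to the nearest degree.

Leg 1 (186°, 8 km): east 8 sin 186° = -0.84, north 8 cos 186° = -7.96
Leg 2 (300°, 5 km): east 5 sin 300° = -4.33, north 5 cos 300° = 2.50
Net displacement: -5.17 east, -5.46 north. Direction back to start is (5.17, 5.46): bearing = atan2(5.17, 5.46) mod 360° = 43.44° ≈ 043°.

043°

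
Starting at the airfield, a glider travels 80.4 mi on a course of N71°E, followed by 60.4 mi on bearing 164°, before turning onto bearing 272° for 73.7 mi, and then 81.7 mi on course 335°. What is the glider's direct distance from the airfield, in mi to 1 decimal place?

Leg 1 (N71°E, 80.4 mi): east 80.4 sin 71° = 76.02, north 80.4 cos 71° = 26.18
Leg 2 (164°, 60.4 mi): east 60.4 sin 164° = 16.65, north 60.4 cos 164° = -58.06
Leg 3 (272°, 73.7 mi): east 73.7 sin 272° = -73.66, north 73.7 cos 272° = 2.57
Leg 4 (335°, 81.7 mi): east 81.7 sin 335° = -34.53, north 81.7 cos 335° = 74.05
Net: -15.51 east, 44.73 north. Distance = √((-15.51)² + (44.73)²) = 47.347 mi.

47.3 mi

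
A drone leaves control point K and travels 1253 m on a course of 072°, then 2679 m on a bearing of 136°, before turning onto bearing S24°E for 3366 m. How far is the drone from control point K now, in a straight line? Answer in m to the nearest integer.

6391 m

Leg 1 (072°, 1253 m): east 1253 sin 72° = 1191.67, north 1253 cos 72° = 387.20
Leg 2 (136°, 2679 m): east 2679 sin 136° = 1860.99, north 2679 cos 136° = -1927.11
Leg 3 (S24°E, 3366 m): east 3366 sin 156° = 1369.08, north 3366 cos 156° = -3074.99
Net: 4421.74 east, -4614.91 north. Distance = √((4421.74)² + (-4614.91)²) = 6391.334 m.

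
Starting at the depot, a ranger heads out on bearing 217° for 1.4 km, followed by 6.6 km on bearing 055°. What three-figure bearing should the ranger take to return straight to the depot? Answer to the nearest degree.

Leg 1 (217°, 1.4 km): east 1.4 sin 217° = -0.84, north 1.4 cos 217° = -1.12
Leg 2 (055°, 6.6 km): east 6.6 sin 55° = 5.41, north 6.6 cos 55° = 3.79
Net displacement: 4.56 east, 2.67 north. Direction back to start is (-4.56, -2.67): bearing = atan2(-4.56, -2.67) mod 360° = 239.69° ≈ 240°.

240°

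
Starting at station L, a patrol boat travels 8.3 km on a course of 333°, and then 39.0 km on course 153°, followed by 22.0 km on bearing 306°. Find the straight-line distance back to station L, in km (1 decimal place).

Leg 1 (333°, 8.3 km): east 8.3 sin 333° = -3.77, north 8.3 cos 333° = 7.40
Leg 2 (153°, 39.0 km): east 39.0 sin 153° = 17.71, north 39.0 cos 153° = -34.75
Leg 3 (306°, 22.0 km): east 22.0 sin 306° = -17.80, north 22.0 cos 306° = 12.93
Net: -3.86 east, -14.42 north. Distance = √((-3.86)² + (-14.42)²) = 14.930 km.

14.9 km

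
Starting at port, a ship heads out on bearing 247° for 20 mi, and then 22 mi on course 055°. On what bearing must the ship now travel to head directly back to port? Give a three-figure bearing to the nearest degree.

175°

Leg 1 (247°, 20 mi): east 20 sin 247° = -18.41, north 20 cos 247° = -7.81
Leg 2 (055°, 22 mi): east 22 sin 55° = 18.02, north 22 cos 55° = 12.62
Net displacement: -0.39 east, 4.80 north. Direction back to start is (0.39, -4.80): bearing = atan2(0.39, -4.80) mod 360° = 175.37° ≈ 175°.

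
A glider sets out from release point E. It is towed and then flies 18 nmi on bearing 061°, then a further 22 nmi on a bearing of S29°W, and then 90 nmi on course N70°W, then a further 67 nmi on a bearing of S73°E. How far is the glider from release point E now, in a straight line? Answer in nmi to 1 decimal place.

15.4 nmi

Leg 1 (061°, 18 nmi): east 18 sin 61° = 15.74, north 18 cos 61° = 8.73
Leg 2 (S29°W, 22 nmi): east 22 sin 209° = -10.67, north 22 cos 209° = -19.24
Leg 3 (N70°W, 90 nmi): east 90 sin 290° = -84.57, north 90 cos 290° = 30.78
Leg 4 (S73°E, 67 nmi): east 67 sin 107° = 64.07, north 67 cos 107° = -19.59
Net: -15.42 east, 0.68 north. Distance = √((-15.42)² + (0.68)²) = 15.437 nmi.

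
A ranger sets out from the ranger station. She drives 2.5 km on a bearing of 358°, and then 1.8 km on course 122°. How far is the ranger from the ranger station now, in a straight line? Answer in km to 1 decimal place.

2.1 km

Leg 1 (358°, 2.5 km): east 2.5 sin 358° = -0.09, north 2.5 cos 358° = 2.50
Leg 2 (122°, 1.8 km): east 1.8 sin 122° = 1.53, north 1.8 cos 122° = -0.95
Net: 1.44 east, 1.54 north. Distance = √((1.44)² + (1.54)²) = 2.111 km.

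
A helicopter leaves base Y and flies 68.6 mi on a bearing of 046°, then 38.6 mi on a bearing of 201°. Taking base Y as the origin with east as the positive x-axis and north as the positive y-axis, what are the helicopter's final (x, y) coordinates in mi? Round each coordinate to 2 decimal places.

(35.51, 11.62)

Leg 1 (046°, 68.6 mi): east 68.6 sin 46° = 49.35, north 68.6 cos 46° = 47.65
Leg 2 (201°, 38.6 mi): east 38.6 sin 201° = -13.83, north 38.6 cos 201° = -36.04
Summing: 35.51 mi east, 11.62 mi north → (35.51, 11.62).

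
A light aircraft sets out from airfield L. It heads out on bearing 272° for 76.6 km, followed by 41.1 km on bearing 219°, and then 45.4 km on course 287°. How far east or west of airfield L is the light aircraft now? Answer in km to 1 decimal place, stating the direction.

145.8 km west

Leg 1 (272°, 76.6 km): east 76.6 sin 272° = -76.55, north 76.6 cos 272° = 2.67
Leg 2 (219°, 41.1 km): east 41.1 sin 219° = -25.87, north 41.1 cos 219° = -31.94
Leg 3 (287°, 45.4 km): east 45.4 sin 287° = -43.42, north 45.4 cos 287° = 13.27
Net east component: -145.83 km.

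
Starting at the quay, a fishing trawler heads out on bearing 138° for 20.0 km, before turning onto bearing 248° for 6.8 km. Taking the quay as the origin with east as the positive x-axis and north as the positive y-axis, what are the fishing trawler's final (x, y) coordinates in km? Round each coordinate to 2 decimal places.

(7.08, -17.41)

Leg 1 (138°, 20.0 km): east 20.0 sin 138° = 13.38, north 20.0 cos 138° = -14.86
Leg 2 (248°, 6.8 km): east 6.8 sin 248° = -6.30, north 6.8 cos 248° = -2.55
Summing: 7.08 km east, -17.41 km north → (7.08, -17.41).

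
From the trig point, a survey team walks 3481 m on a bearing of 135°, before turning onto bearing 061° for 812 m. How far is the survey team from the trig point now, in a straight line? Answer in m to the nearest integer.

3786 m

Leg 1 (135°, 3481 m): east 3481 sin 135° = 2461.44, north 3481 cos 135° = -2461.44
Leg 2 (061°, 812 m): east 812 sin 61° = 710.19, north 812 cos 61° = 393.67
Net: 3171.63 east, -2067.77 north. Distance = √((3171.63)² + (-2067.77)²) = 3786.149 m.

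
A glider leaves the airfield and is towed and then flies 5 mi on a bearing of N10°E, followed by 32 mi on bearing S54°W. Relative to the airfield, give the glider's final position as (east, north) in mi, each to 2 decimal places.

(-25.02, -13.89)

Leg 1 (N10°E, 5 mi): east 5 sin 10° = 0.87, north 5 cos 10° = 4.92
Leg 2 (S54°W, 32 mi): east 32 sin 234° = -25.89, north 32 cos 234° = -18.81
Summing: -25.02 mi east, -13.89 mi north → (-25.02, -13.89).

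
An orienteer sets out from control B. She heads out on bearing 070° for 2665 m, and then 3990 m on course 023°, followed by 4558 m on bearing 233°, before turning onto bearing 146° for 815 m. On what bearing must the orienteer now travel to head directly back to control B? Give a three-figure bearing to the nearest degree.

217°

Leg 1 (070°, 2665 m): east 2665 sin 70° = 2504.28, north 2665 cos 70° = 911.48
Leg 2 (023°, 3990 m): east 3990 sin 23° = 1559.02, north 3990 cos 23° = 3672.81
Leg 3 (233°, 4558 m): east 4558 sin 233° = -3640.18, north 4558 cos 233° = -2743.07
Leg 4 (146°, 815 m): east 815 sin 146° = 455.74, north 815 cos 146° = -675.67
Net displacement: 878.86 east, 1165.56 north. Direction back to start is (-878.86, -1165.56): bearing = atan2(-878.86, -1165.56) mod 360° = 217.02° ≈ 217°.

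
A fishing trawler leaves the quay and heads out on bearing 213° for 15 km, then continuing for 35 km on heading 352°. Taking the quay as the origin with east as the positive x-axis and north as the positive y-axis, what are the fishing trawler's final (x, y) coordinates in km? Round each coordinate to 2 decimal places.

(-13.04, 22.08)

Leg 1 (213°, 15 km): east 15 sin 213° = -8.17, north 15 cos 213° = -12.58
Leg 2 (352°, 35 km): east 35 sin 352° = -4.87, north 35 cos 352° = 34.66
Summing: -13.04 km east, 22.08 km north → (-13.04, 22.08).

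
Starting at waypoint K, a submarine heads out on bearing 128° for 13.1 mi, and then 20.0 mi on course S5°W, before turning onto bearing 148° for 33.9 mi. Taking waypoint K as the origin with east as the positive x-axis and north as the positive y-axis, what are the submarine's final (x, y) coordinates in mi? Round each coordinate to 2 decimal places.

Leg 1 (128°, 13.1 mi): east 13.1 sin 128° = 10.32, north 13.1 cos 128° = -8.07
Leg 2 (S5°W, 20.0 mi): east 20.0 sin 185° = -1.74, north 20.0 cos 185° = -19.92
Leg 3 (148°, 33.9 mi): east 33.9 sin 148° = 17.96, north 33.9 cos 148° = -28.75
Summing: 26.54 mi east, -56.74 mi north → (26.54, -56.74).

(26.54, -56.74)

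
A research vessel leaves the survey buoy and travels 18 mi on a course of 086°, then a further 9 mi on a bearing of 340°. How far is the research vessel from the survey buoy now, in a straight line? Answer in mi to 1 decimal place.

Leg 1 (086°, 18 mi): east 18 sin 86° = 17.96, north 18 cos 86° = 1.26
Leg 2 (340°, 9 mi): east 9 sin 340° = -3.08, north 9 cos 340° = 8.46
Net: 14.88 east, 9.71 north. Distance = √((14.88)² + (9.71)²) = 17.768 mi.

17.8 mi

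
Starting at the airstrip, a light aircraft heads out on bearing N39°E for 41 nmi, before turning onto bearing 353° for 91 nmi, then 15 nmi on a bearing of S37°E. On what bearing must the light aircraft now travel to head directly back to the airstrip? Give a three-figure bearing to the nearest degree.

Leg 1 (N39°E, 41 nmi): east 41 sin 39° = 25.80, north 41 cos 39° = 31.86
Leg 2 (353°, 91 nmi): east 91 sin 353° = -11.09, north 91 cos 353° = 90.32
Leg 3 (S37°E, 15 nmi): east 15 sin 143° = 9.03, north 15 cos 143° = -11.98
Net displacement: 23.74 east, 110.21 north. Direction back to start is (-23.74, -110.21): bearing = atan2(-23.74, -110.21) mod 360° = 192.16° ≈ 192°.

192°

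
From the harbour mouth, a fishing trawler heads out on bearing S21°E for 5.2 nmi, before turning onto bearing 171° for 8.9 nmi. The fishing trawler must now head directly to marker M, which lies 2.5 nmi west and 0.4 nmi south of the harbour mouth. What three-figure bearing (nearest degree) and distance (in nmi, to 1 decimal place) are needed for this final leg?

Leg 1 (S21°E, 5.2 nmi): east 5.2 sin 159° = 1.86, north 5.2 cos 159° = -4.85
Leg 2 (171°, 8.9 nmi): east 8.9 sin 171° = 1.39, north 8.9 cos 171° = -8.79
Current position: (3.26, -13.65). Target: (-2.5, -0.4). Remaining: Δeast = -5.76, Δnorth = 13.25.
Bearing = atan2(-5.76, 13.25) mod 360° = 336.51°; distance = √((-5.76)² + (13.25)²) = 14.442 nmi.

337°, 14.4 nmi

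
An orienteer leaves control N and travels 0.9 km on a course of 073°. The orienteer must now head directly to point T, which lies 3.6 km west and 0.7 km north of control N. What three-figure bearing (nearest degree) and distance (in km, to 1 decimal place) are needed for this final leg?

276°, 4.5 km

Leg 1 (073°, 0.9 km): east 0.9 sin 73° = 0.86, north 0.9 cos 73° = 0.26
Current position: (0.86, 0.26). Target: (-3.6, 0.7). Remaining: Δeast = -4.46, Δnorth = 0.44.
Bearing = atan2(-4.46, 0.44) mod 360° = 275.59°; distance = √((-4.46)² + (0.44)²) = 4.482 km.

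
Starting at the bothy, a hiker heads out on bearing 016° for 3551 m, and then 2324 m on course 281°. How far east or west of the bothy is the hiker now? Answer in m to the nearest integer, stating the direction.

Leg 1 (016°, 3551 m): east 3551 sin 16° = 978.79, north 3551 cos 16° = 3413.44
Leg 2 (281°, 2324 m): east 2324 sin 281° = -2281.30, north 2324 cos 281° = 443.44
Net east component: -1302.51 m.

1303 m west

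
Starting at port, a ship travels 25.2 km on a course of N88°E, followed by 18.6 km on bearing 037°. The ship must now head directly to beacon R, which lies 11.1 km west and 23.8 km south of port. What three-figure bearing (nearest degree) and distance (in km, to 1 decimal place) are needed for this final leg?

230°, 61.8 km

Leg 1 (N88°E, 25.2 km): east 25.2 sin 88° = 25.18, north 25.2 cos 88° = 0.88
Leg 2 (037°, 18.6 km): east 18.6 sin 37° = 11.19, north 18.6 cos 37° = 14.85
Current position: (36.38, 15.73). Target: (-11.1, -23.8). Remaining: Δeast = -47.48, Δnorth = -39.53.
Bearing = atan2(-47.48, -39.53) mod 360° = 230.22°; distance = √((-47.48)² + (-39.53)²) = 61.783 km.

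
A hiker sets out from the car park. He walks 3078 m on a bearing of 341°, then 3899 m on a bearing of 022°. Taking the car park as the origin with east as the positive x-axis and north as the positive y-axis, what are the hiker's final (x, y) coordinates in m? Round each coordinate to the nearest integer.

(458, 6525)

Leg 1 (341°, 3078 m): east 3078 sin 341° = -1002.10, north 3078 cos 341° = 2910.31
Leg 2 (022°, 3899 m): east 3899 sin 22° = 1460.59, north 3899 cos 22° = 3615.09
Summing: 458.49 m east, 6525.40 m north → (458, 6525).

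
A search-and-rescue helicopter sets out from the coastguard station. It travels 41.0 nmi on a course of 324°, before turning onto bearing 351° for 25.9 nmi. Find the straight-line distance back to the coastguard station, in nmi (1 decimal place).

65.1 nmi

Leg 1 (324°, 41.0 nmi): east 41.0 sin 324° = -24.10, north 41.0 cos 324° = 33.17
Leg 2 (351°, 25.9 nmi): east 25.9 sin 351° = -4.05, north 25.9 cos 351° = 25.58
Net: -28.15 east, 58.75 north. Distance = √((-28.15)² + (58.75)²) = 65.147 nmi.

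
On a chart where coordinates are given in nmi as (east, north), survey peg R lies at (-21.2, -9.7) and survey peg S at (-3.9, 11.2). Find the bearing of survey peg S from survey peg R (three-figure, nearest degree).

040°

Δeast = -3.9 − -21.2 = 17.30; Δnorth = 11.2 − -9.7 = 20.90.
Bearing = atan2(Δeast, Δnorth) mod 360° = 39.62° ≈ 040°.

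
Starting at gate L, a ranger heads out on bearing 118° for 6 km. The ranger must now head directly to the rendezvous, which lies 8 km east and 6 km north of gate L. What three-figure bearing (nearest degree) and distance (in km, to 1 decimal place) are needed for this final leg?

Leg 1 (118°, 6 km): east 6 sin 118° = 5.30, north 6 cos 118° = -2.82
Current position: (5.30, -2.82). Target: (8, 6). Remaining: Δeast = 2.70, Δnorth = 8.82.
Bearing = atan2(2.70, 8.82) mod 360° = 17.04°; distance = √((2.70)² + (8.82)²) = 9.222 km.

017°, 9.2 km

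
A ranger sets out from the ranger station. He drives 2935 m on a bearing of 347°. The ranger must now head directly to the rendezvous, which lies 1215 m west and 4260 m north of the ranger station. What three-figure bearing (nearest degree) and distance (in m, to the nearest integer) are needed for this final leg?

Leg 1 (347°, 2935 m): east 2935 sin 347° = -660.23, north 2935 cos 347° = 2859.78
Current position: (-660.23, 2859.78). Target: (-1215, 4260). Remaining: Δeast = -554.77, Δnorth = 1400.22.
Bearing = atan2(-554.77, 1400.22) mod 360° = 338.39°; distance = √((-554.77)² + (1400.22)²) = 1506.119 m.

338°, 1506 m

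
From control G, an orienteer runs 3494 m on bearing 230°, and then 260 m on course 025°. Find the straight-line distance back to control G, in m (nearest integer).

Leg 1 (230°, 3494 m): east 3494 sin 230° = -2676.56, north 3494 cos 230° = -2245.90
Leg 2 (025°, 260 m): east 260 sin 25° = 109.88, north 260 cos 25° = 235.64
Net: -2566.68 east, -2010.26 north. Distance = √((-2566.68)² + (-2010.26)²) = 3260.212 m.

3260 m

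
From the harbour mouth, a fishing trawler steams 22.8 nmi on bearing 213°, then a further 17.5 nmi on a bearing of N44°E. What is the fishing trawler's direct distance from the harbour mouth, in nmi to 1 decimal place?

Leg 1 (213°, 22.8 nmi): east 22.8 sin 213° = -12.42, north 22.8 cos 213° = -19.12
Leg 2 (N44°E, 17.5 nmi): east 17.5 sin 44° = 12.16, north 17.5 cos 44° = 12.59
Net: -0.26 east, -6.53 north. Distance = √((-0.26)² + (-6.53)²) = 6.538 nmi.

6.5 nmi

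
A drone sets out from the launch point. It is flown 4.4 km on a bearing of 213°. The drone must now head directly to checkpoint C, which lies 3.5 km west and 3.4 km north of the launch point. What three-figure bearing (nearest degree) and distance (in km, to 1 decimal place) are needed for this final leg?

Leg 1 (213°, 4.4 km): east 4.4 sin 213° = -2.40, north 4.4 cos 213° = -3.69
Current position: (-2.40, -3.69). Target: (-3.5, 3.4). Remaining: Δeast = -1.10, Δnorth = 7.09.
Bearing = atan2(-1.10, 7.09) mod 360° = 351.15°; distance = √((-1.10)² + (7.09)²) = 7.176 km.

351°, 7.2 km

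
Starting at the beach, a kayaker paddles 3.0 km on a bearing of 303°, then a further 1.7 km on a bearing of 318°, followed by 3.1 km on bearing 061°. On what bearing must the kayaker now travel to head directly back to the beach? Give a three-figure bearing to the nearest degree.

168°

Leg 1 (303°, 3.0 km): east 3.0 sin 303° = -2.52, north 3.0 cos 303° = 1.63
Leg 2 (318°, 1.7 km): east 1.7 sin 318° = -1.14, north 1.7 cos 318° = 1.26
Leg 3 (061°, 3.1 km): east 3.1 sin 61° = 2.71, north 3.1 cos 61° = 1.50
Net displacement: -0.94 east, 4.40 north. Direction back to start is (0.94, -4.40): bearing = atan2(0.94, -4.40) mod 360° = 167.91° ≈ 168°.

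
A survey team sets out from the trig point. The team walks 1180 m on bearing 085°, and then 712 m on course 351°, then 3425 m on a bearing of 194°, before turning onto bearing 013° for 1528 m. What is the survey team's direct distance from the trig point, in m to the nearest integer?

Leg 1 (085°, 1180 m): east 1180 sin 85° = 1175.51, north 1180 cos 85° = 102.84
Leg 2 (351°, 712 m): east 712 sin 351° = -111.38, north 712 cos 351° = 703.23
Leg 3 (194°, 3425 m): east 3425 sin 194° = -828.58, north 3425 cos 194° = -3323.26
Leg 4 (013°, 1528 m): east 1528 sin 13° = 343.73, north 1528 cos 13° = 1488.84
Net: 579.27 east, -1028.35 north. Distance = √((579.27)² + (-1028.35)²) = 1180.277 m.

1180 m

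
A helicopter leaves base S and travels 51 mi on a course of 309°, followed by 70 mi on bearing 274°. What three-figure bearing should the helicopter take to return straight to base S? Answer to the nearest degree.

Leg 1 (309°, 51 mi): east 51 sin 309° = -39.63, north 51 cos 309° = 32.10
Leg 2 (274°, 70 mi): east 70 sin 274° = -69.83, north 70 cos 274° = 4.88
Net displacement: -109.46 east, 36.98 north. Direction back to start is (109.46, -36.98): bearing = atan2(109.46, -36.98) mod 360° = 108.67° ≈ 109°.

109°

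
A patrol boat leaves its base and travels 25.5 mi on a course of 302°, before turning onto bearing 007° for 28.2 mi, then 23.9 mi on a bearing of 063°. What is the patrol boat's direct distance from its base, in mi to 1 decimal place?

Leg 1 (302°, 25.5 mi): east 25.5 sin 302° = -21.63, north 25.5 cos 302° = 13.51
Leg 2 (007°, 28.2 mi): east 28.2 sin 7° = 3.44, north 28.2 cos 7° = 27.99
Leg 3 (063°, 23.9 mi): east 23.9 sin 63° = 21.30, north 23.9 cos 63° = 10.85
Net: 3.11 east, 52.35 north. Distance = √((3.11)² + (52.35)²) = 52.445 mi.

52.4 mi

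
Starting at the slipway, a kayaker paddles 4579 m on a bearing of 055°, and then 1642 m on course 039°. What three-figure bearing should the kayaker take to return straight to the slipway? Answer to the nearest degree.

231°

Leg 1 (055°, 4579 m): east 4579 sin 55° = 3750.90, north 4579 cos 55° = 2626.41
Leg 2 (039°, 1642 m): east 1642 sin 39° = 1033.34, north 1642 cos 39° = 1276.07
Net displacement: 4784.24 east, 3902.48 north. Direction back to start is (-4784.24, -3902.48): bearing = atan2(-4784.24, -3902.48) mod 360° = 230.80° ≈ 231°.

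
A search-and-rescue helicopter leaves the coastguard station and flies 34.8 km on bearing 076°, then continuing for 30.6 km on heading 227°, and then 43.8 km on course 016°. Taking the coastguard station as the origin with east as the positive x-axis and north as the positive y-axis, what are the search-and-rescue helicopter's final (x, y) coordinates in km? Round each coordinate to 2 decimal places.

(23.46, 29.65)

Leg 1 (076°, 34.8 km): east 34.8 sin 76° = 33.77, north 34.8 cos 76° = 8.42
Leg 2 (227°, 30.6 km): east 30.6 sin 227° = -22.38, north 30.6 cos 227° = -20.87
Leg 3 (016°, 43.8 km): east 43.8 sin 16° = 12.07, north 43.8 cos 16° = 42.10
Summing: 23.46 km east, 29.65 km north → (23.46, 29.65).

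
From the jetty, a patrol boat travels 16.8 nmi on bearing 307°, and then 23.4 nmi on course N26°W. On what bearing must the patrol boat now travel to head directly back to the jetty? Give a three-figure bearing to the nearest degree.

Leg 1 (307°, 16.8 nmi): east 16.8 sin 307° = -13.42, north 16.8 cos 307° = 10.11
Leg 2 (N26°W, 23.4 nmi): east 23.4 sin 334° = -10.26, north 23.4 cos 334° = 21.03
Net displacement: -23.67 east, 31.14 north. Direction back to start is (23.67, -31.14): bearing = atan2(23.67, -31.14) mod 360° = 142.76° ≈ 143°.

143°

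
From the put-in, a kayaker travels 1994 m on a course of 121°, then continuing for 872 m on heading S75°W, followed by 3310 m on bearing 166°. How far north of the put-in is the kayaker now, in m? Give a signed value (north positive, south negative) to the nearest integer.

-4464 m

Leg 1 (121°, 1994 m): east 1994 sin 121° = 1709.19, north 1994 cos 121° = -1026.99
Leg 2 (S75°W, 872 m): east 872 sin 255° = -842.29, north 872 cos 255° = -225.69
Leg 3 (166°, 3310 m): east 3310 sin 166° = 800.76, north 3310 cos 166° = -3211.68
Net north component: -4464.35 m.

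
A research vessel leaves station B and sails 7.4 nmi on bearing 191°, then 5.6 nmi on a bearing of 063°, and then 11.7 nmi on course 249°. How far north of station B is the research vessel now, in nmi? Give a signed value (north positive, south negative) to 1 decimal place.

Leg 1 (191°, 7.4 nmi): east 7.4 sin 191° = -1.41, north 7.4 cos 191° = -7.26
Leg 2 (063°, 5.6 nmi): east 5.6 sin 63° = 4.99, north 5.6 cos 63° = 2.54
Leg 3 (249°, 11.7 nmi): east 11.7 sin 249° = -10.92, north 11.7 cos 249° = -4.19
Net north component: -8.91 nmi.

-8.9 nmi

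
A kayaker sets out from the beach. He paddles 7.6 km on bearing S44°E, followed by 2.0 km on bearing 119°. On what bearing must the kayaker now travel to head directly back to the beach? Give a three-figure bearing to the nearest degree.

Leg 1 (S44°E, 7.6 km): east 7.6 sin 136° = 5.28, north 7.6 cos 136° = -5.47
Leg 2 (119°, 2.0 km): east 2.0 sin 119° = 1.75, north 2.0 cos 119° = -0.97
Net displacement: 7.03 east, -6.44 north. Direction back to start is (-7.03, 6.44): bearing = atan2(-7.03, 6.44) mod 360° = 312.48° ≈ 312°.

312°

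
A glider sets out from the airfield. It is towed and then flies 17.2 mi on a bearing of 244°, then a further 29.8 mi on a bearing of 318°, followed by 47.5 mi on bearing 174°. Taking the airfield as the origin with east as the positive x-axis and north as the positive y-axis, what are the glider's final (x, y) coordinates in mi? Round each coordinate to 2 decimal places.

Leg 1 (244°, 17.2 mi): east 17.2 sin 244° = -15.46, north 17.2 cos 244° = -7.54
Leg 2 (318°, 29.8 mi): east 29.8 sin 318° = -19.94, north 29.8 cos 318° = 22.15
Leg 3 (174°, 47.5 mi): east 47.5 sin 174° = 4.97, north 47.5 cos 174° = -47.24
Summing: -30.43 mi east, -32.63 mi north → (-30.43, -32.63).

(-30.43, -32.63)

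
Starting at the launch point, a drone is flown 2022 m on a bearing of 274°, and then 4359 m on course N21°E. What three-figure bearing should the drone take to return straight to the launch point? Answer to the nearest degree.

Leg 1 (274°, 2022 m): east 2022 sin 274° = -2017.07, north 2022 cos 274° = 141.05
Leg 2 (N21°E, 4359 m): east 4359 sin 21° = 1562.13, north 4359 cos 21° = 4069.48
Net displacement: -454.95 east, 4210.52 north. Direction back to start is (454.95, -4210.52): bearing = atan2(454.95, -4210.52) mod 360° = 173.83° ≈ 174°.

174°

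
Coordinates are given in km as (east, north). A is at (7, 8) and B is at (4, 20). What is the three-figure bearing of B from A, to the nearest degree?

346°

Δeast = 4 − 7 = -3.00; Δnorth = 20 − 8 = 12.00.
Bearing = atan2(Δeast, Δnorth) mod 360° = 345.96° ≈ 346°.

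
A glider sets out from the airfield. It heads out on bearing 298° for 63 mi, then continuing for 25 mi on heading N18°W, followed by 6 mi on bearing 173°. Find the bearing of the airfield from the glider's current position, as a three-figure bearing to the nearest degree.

127°

Leg 1 (298°, 63 mi): east 63 sin 298° = -55.63, north 63 cos 298° = 29.58
Leg 2 (N18°W, 25 mi): east 25 sin 342° = -7.73, north 25 cos 342° = 23.78
Leg 3 (173°, 6 mi): east 6 sin 173° = 0.73, north 6 cos 173° = -5.96
Net displacement: -62.62 east, 47.40 north. Direction back to start is (62.62, -47.40): bearing = atan2(62.62, -47.40) mod 360° = 127.12° ≈ 127°.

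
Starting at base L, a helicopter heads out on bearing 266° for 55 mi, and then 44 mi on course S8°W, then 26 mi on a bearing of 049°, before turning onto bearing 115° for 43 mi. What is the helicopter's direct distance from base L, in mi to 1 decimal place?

48.6 mi

Leg 1 (266°, 55 mi): east 55 sin 266° = -54.87, north 55 cos 266° = -3.84
Leg 2 (S8°W, 44 mi): east 44 sin 188° = -6.12, north 44 cos 188° = -43.57
Leg 3 (049°, 26 mi): east 26 sin 49° = 19.62, north 26 cos 49° = 17.06
Leg 4 (115°, 43 mi): east 43 sin 115° = 38.97, north 43 cos 115° = -18.17
Net: -2.40 east, -48.52 north. Distance = √((-2.40)² + (-48.52)²) = 48.583 mi.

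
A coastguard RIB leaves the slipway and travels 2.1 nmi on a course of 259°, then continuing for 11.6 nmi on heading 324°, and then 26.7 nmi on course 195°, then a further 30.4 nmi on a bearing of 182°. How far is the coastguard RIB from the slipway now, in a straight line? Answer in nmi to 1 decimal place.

50.1 nmi

Leg 1 (259°, 2.1 nmi): east 2.1 sin 259° = -2.06, north 2.1 cos 259° = -0.40
Leg 2 (324°, 11.6 nmi): east 11.6 sin 324° = -6.82, north 11.6 cos 324° = 9.38
Leg 3 (195°, 26.7 nmi): east 26.7 sin 195° = -6.91, north 26.7 cos 195° = -25.79
Leg 4 (182°, 30.4 nmi): east 30.4 sin 182° = -1.06, north 30.4 cos 182° = -30.38
Net: -16.85 east, -47.19 north. Distance = √((-16.85)² + (-47.19)²) = 50.106 nmi.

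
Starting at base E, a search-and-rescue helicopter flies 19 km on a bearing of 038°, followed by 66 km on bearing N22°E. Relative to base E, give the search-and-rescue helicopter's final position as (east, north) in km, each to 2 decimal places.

(36.42, 76.17)

Leg 1 (038°, 19 km): east 19 sin 38° = 11.70, north 19 cos 38° = 14.97
Leg 2 (N22°E, 66 km): east 66 sin 22° = 24.72, north 66 cos 22° = 61.19
Summing: 36.42 km east, 76.17 km north → (36.42, 76.17).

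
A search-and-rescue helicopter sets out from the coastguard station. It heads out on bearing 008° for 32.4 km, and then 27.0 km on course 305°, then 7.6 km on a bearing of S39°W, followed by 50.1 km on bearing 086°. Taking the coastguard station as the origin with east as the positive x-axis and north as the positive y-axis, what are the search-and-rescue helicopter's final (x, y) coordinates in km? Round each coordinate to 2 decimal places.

(27.59, 45.16)

Leg 1 (008°, 32.4 km): east 32.4 sin 8° = 4.51, north 32.4 cos 8° = 32.08
Leg 2 (305°, 27.0 km): east 27.0 sin 305° = -22.12, north 27.0 cos 305° = 15.49
Leg 3 (S39°W, 7.6 km): east 7.6 sin 219° = -4.78, north 7.6 cos 219° = -5.91
Leg 4 (086°, 50.1 km): east 50.1 sin 86° = 49.98, north 50.1 cos 86° = 3.49
Summing: 27.59 km east, 45.16 km north → (27.59, 45.16).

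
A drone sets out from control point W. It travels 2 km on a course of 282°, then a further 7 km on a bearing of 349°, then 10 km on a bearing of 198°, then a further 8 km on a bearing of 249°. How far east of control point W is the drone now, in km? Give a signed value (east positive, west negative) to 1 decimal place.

Leg 1 (282°, 2 km): east 2 sin 282° = -1.96, north 2 cos 282° = 0.42
Leg 2 (349°, 7 km): east 7 sin 349° = -1.34, north 7 cos 349° = 6.87
Leg 3 (198°, 10 km): east 10 sin 198° = -3.09, north 10 cos 198° = -9.51
Leg 4 (249°, 8 km): east 8 sin 249° = -7.47, north 8 cos 249° = -2.87
Net east component: -13.85 km.

-13.9 km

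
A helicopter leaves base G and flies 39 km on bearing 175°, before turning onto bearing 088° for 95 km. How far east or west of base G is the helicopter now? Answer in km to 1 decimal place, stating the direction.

98.3 km east

Leg 1 (175°, 39 km): east 39 sin 175° = 3.40, north 39 cos 175° = -38.85
Leg 2 (088°, 95 km): east 95 sin 88° = 94.94, north 95 cos 88° = 3.32
Net east component: 98.34 km.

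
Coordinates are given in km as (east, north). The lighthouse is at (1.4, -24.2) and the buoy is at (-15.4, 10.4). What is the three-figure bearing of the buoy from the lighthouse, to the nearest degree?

Δeast = -15.4 − 1.4 = -16.80; Δnorth = 10.4 − -24.2 = 34.60.
Bearing = atan2(Δeast, Δnorth) mod 360° = 334.10° ≈ 334°.

334°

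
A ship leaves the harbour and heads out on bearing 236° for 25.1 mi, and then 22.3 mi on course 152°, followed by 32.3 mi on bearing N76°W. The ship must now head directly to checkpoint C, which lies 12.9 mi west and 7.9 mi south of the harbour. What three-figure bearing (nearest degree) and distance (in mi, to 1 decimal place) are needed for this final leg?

Leg 1 (236°, 25.1 mi): east 25.1 sin 236° = -20.81, north 25.1 cos 236° = -14.04
Leg 2 (152°, 22.3 mi): east 22.3 sin 152° = 10.47, north 22.3 cos 152° = -19.69
Leg 3 (N76°W, 32.3 mi): east 32.3 sin 284° = -31.34, north 32.3 cos 284° = 7.81
Current position: (-41.68, -25.91). Target: (-12.9, -7.9). Remaining: Δeast = 28.78, Δnorth = 18.01.
Bearing = atan2(28.78, 18.01) mod 360° = 57.96°; distance = √((28.78)² + (18.01)²) = 33.952 mi.

058°, 34.0 mi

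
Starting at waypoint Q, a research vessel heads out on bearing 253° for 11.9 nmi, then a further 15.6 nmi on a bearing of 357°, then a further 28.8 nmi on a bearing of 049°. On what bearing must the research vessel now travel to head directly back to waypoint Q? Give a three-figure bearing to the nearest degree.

Leg 1 (253°, 11.9 nmi): east 11.9 sin 253° = -11.38, north 11.9 cos 253° = -3.48
Leg 2 (357°, 15.6 nmi): east 15.6 sin 357° = -0.82, north 15.6 cos 357° = 15.58
Leg 3 (049°, 28.8 nmi): east 28.8 sin 49° = 21.74, north 28.8 cos 49° = 18.89
Net displacement: 9.54 east, 30.99 north. Direction back to start is (-9.54, -30.99): bearing = atan2(-9.54, -30.99) mod 360° = 197.11° ≈ 197°.

197°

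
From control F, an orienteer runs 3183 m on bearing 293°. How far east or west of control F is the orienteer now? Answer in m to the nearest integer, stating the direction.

Leg 1 (293°, 3183 m): east 3183 sin 293° = -2929.97, north 3183 cos 293° = 1243.70
Net east component: -2929.97 m.

2930 m west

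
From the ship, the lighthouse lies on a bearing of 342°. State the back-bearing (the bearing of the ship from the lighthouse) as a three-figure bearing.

Back-bearing = 342° − 180° = 162°.

162°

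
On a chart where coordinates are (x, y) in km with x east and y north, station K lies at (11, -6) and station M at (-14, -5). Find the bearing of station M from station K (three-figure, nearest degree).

272°

Δeast = -14 − 11 = -25.00; Δnorth = -5 − -6 = 1.00.
Bearing = atan2(Δeast, Δnorth) mod 360° = 272.29° ≈ 272°.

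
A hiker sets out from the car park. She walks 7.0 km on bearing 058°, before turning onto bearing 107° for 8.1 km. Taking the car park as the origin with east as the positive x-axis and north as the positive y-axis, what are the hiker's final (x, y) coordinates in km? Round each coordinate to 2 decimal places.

(13.68, 1.34)

Leg 1 (058°, 7.0 km): east 7.0 sin 58° = 5.94, north 7.0 cos 58° = 3.71
Leg 2 (107°, 8.1 km): east 8.1 sin 107° = 7.75, north 8.1 cos 107° = -2.37
Summing: 13.68 km east, 1.34 km north → (13.68, 1.34).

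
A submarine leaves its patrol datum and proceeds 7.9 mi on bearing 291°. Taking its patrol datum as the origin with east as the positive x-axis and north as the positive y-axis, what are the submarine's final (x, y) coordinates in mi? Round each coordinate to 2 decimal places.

Leg 1 (291°, 7.9 mi): east 7.9 sin 291° = -7.38, north 7.9 cos 291° = 2.83
Summing: -7.38 mi east, 2.83 mi north → (-7.38, 2.83).

(-7.38, 2.83)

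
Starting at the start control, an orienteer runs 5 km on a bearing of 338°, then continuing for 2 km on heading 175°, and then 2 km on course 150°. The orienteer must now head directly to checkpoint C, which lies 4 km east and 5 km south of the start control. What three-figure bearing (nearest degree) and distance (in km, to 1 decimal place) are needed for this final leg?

Leg 1 (338°, 5 km): east 5 sin 338° = -1.87, north 5 cos 338° = 4.64
Leg 2 (175°, 2 km): east 2 sin 175° = 0.17, north 2 cos 175° = -1.99
Leg 3 (150°, 2 km): east 2 sin 150° = 1.00, north 2 cos 150° = -1.73
Current position: (-0.70, 0.91). Target: (4, -5). Remaining: Δeast = 4.70, Δnorth = -5.91.
Bearing = atan2(4.70, -5.91) mod 360° = 141.52°; distance = √((4.70)² + (-5.91)²) = 7.551 km.

142°, 7.6 km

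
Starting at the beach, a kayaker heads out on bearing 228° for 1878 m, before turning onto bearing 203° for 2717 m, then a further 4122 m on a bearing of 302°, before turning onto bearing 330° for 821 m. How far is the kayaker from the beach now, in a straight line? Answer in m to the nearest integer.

Leg 1 (228°, 1878 m): east 1878 sin 228° = -1395.63, north 1878 cos 228° = -1256.63
Leg 2 (203°, 2717 m): east 2717 sin 203° = -1061.62, north 2717 cos 203° = -2501.01
Leg 3 (302°, 4122 m): east 4122 sin 302° = -3495.65, north 4122 cos 302° = 2184.33
Leg 4 (330°, 821 m): east 821 sin 330° = -410.50, north 821 cos 330° = 711.01
Net: -6363.40 east, -862.30 north. Distance = √((-6363.40)² + (-862.30)²) = 6421.556 m.

6422 m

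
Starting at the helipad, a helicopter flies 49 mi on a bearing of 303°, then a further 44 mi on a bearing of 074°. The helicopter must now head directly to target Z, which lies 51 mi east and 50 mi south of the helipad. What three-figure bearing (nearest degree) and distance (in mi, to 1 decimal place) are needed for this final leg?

151°, 101.8 mi

Leg 1 (303°, 49 mi): east 49 sin 303° = -41.09, north 49 cos 303° = 26.69
Leg 2 (074°, 44 mi): east 44 sin 74° = 42.30, north 44 cos 74° = 12.13
Current position: (1.20, 38.82). Target: (51, -50). Remaining: Δeast = 49.80, Δnorth = -88.82.
Bearing = atan2(49.80, -88.82) mod 360° = 150.72°; distance = √((49.80)² + (-88.82)²) = 101.824 mi.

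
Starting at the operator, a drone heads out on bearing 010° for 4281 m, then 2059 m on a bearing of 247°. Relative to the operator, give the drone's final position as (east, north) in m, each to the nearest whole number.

Leg 1 (010°, 4281 m): east 4281 sin 10° = 743.39, north 4281 cos 10° = 4215.96
Leg 2 (247°, 2059 m): east 2059 sin 247° = -1895.32, north 2059 cos 247° = -804.52
Summing: -1151.93 m east, 3411.45 m north → (-1152, 3411).

(-1152, 3411)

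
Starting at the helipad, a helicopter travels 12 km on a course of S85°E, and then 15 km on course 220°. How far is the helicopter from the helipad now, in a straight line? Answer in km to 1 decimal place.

12.7 km

Leg 1 (S85°E, 12 km): east 12 sin 95° = 11.95, north 12 cos 95° = -1.05
Leg 2 (220°, 15 km): east 15 sin 220° = -9.64, north 15 cos 220° = -11.49
Net: 2.31 east, -12.54 north. Distance = √((2.31)² + (-12.54)²) = 12.748 km.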